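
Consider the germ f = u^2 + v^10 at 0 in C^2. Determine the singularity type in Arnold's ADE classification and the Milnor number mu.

Type A_9, Milnor number mu = 9.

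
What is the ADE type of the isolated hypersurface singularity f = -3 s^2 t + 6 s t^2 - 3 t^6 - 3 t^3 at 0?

D_7

The Hessian of f at 0 has rank 0. Corank 2; j^3 = -3*t*(s - t)^2 has shape L^2 M (L != M), so D-series; mu = 7 gives D_7.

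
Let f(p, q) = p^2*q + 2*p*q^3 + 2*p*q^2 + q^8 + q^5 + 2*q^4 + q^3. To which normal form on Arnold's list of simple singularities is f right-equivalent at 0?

The Hessian of f at 0 is [[0, 0], [0, 0]] with rank 0, so corank 2. A Groebner basis of the Jacobian ideal J(f) in C{p,q} is {p^4 + 6*p^3 + 14*p^2*q + p^2/2 + 23*p*q^2/2 - 5*p*q/2 - 3*q^2, p^3*q - 3*p^3 - 6*p^2*q - p^2/8 - 33*p*q^2/8 + 7*p*q/8 + q^2, p^3 + p^2*q^2 + p^2*q, p*q + q^3 + q^2}; counting standard monomials gives mu = 9. Corank 2; j^3 = q*(p + q)^2 has shape L^2 M (L != M), so D-series; mu = 9 gives D_9.

D9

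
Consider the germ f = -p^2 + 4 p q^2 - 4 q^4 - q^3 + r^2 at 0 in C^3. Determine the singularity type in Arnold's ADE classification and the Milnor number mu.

Type A2, Milnor number mu = 2.

The Hessian of f at 0 is [[-2, 0, 0], [0, 0, 0], [0, 0, 2]] with rank 2, so corank 1. A Groebner basis of the Jacobian ideal J(f) in C{p,q,r} is {q^2, p, r}; counting standard monomials gives mu = 2. Corank 1: A-series; mu = 2 gives A_2.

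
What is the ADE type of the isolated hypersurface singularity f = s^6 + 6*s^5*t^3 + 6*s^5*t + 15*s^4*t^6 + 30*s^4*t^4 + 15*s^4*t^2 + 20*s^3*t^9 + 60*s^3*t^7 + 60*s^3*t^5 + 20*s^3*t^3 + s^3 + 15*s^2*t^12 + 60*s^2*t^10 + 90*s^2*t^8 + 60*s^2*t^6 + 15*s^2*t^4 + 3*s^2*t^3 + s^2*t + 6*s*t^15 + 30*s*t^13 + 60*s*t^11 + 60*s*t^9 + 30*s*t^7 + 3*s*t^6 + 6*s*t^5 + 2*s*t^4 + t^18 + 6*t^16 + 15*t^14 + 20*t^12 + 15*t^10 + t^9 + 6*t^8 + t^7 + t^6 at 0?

D_{7}

The Hessian of f at 0 has rank 0. Corank 2; j^3 = s^2*(s + t) has shape L^2 M (L != M), so D-series; mu = 7 gives D_7.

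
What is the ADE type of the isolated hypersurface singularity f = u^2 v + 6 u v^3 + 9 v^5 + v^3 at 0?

The Hessian of f at 0 has rank 0. Corank 2; j^3 = v*(u^2 + v^2) splits into three distinct lines over C (the quadratic factor has nonzero discriminant), so D_4.

D4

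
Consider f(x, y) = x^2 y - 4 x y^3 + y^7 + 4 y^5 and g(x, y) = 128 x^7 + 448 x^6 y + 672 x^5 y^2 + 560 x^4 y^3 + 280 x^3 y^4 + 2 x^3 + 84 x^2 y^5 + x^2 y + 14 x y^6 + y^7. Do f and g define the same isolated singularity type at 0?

Yes.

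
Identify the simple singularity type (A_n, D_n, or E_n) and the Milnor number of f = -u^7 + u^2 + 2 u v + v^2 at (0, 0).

Type A_6, Milnor number mu = 6.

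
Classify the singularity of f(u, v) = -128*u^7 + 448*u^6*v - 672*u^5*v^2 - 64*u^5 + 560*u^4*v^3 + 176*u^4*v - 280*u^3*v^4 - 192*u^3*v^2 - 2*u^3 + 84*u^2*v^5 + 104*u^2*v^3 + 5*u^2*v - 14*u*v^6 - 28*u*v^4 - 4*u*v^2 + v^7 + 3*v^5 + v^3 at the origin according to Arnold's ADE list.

D6

The Hessian of f at 0 is [[0, 0], [0, 0]] with rank 0, so corank 2. A Groebner basis of the Jacobian ideal J(f) in C{u,v} is {-u*v/9 + v^4 + v^2/9, u*v^2 - v^3, u^2 - 13*u*v/9 + 4*v^2/9}; counting standard monomials gives mu = 6. Corank 2; j^3 = -(u - v)^2*(2*u - v) has shape L^2 M (L != M), so D-series; mu = 6 gives D_6.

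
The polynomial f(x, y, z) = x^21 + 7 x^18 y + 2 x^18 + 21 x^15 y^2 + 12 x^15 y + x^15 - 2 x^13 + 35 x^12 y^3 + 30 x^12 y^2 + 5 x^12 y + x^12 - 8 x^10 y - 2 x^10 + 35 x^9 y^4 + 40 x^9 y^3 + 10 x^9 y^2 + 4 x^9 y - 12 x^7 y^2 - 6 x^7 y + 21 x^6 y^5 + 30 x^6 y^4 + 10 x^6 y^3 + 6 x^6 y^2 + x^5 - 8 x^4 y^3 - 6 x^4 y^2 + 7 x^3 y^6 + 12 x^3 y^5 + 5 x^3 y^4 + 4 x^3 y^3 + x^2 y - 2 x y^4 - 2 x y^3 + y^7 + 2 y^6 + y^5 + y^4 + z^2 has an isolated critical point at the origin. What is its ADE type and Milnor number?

Type D_{5}, Milnor number mu = 5.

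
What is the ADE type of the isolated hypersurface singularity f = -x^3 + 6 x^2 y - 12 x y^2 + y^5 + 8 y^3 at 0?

E_8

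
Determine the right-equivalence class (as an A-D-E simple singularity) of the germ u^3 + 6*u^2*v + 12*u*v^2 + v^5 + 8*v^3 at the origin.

E_{8}

The Hessian of f at 0 is [[0, 0], [0, 0]] with rank 0, so corank 2. A Groebner basis of the Jacobian ideal J(f) in C{u,v} is {v^4, u^2 + 4*u*v + 4*v^2}; counting standard monomials gives mu = 8. Corank 2; j^3 = (u + 2*v)^3 is a perfect cube, so E-series; the 5-jet and mu = 8 give E_8.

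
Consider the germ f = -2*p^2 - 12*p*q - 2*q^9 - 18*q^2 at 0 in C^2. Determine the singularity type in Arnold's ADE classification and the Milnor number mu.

Type A_8, Milnor number mu = 8.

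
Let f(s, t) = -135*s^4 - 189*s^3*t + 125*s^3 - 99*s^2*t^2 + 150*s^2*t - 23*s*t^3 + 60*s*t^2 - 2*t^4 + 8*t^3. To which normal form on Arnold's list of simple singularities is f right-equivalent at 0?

E_{7}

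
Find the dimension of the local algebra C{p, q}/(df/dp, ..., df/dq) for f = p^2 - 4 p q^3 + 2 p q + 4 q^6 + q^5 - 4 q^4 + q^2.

The Hessian of f at 0 has rank 1. Corank 1: A-series; mu = 4 gives A_4.

4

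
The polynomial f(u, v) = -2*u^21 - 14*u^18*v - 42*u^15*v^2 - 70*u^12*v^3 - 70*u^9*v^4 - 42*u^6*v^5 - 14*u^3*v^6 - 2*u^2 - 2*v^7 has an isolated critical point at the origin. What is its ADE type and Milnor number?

Type A_{6}, Milnor number mu = 6.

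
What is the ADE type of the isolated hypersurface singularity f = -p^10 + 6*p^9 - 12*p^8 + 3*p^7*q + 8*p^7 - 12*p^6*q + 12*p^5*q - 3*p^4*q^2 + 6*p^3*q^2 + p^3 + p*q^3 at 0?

The Hessian of f at 0 has rank 0. Corank 2; j^3 = p^3 is a perfect cube, so E-series; the 4-jet and mu = 7 give E_7.

E7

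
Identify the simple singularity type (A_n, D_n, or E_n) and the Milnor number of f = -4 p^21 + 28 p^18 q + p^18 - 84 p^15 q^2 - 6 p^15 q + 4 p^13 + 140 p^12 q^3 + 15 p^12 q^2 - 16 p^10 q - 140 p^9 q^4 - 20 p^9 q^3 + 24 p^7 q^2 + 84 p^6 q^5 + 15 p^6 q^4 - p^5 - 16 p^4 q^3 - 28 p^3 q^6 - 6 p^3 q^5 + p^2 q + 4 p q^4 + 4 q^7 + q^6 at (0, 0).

Type D_7, Milnor number mu = 7.

The Hessian of f at 0 is [[0, 0], [0, 0]] with rank 0, so corank 2. A Groebner basis of the Jacobian ideal J(f) in C{p,q} is {p*q/2 + q^4, p^3, p^2*q, -p^2/3 + p*q^2}; counting standard monomials gives mu = 7. Corank 2; j^3 = p^2*q has shape L^2 M (L != M), so D-series; mu = 7 gives D_7.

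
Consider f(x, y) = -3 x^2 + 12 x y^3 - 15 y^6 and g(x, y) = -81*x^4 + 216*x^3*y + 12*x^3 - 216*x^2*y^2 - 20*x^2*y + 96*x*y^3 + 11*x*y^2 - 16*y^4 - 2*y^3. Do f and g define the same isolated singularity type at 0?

No.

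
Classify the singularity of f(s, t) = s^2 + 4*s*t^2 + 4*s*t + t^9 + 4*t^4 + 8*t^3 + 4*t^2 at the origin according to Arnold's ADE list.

The Hessian of f at 0 has rank 1. Corank 1: A-series; mu = 8 gives A_8.

A_{8}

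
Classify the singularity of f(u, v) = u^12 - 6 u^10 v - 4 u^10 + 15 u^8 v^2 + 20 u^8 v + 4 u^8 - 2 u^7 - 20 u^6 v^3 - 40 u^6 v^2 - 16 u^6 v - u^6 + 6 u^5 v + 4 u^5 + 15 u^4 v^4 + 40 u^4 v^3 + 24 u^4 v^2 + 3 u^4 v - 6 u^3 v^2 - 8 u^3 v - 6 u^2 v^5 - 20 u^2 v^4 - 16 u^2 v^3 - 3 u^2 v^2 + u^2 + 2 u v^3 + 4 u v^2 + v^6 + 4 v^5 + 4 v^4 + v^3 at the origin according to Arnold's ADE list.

The Hessian of f at 0 has rank 1. Corank 1: A-series; mu = 2 gives A_2.

A_2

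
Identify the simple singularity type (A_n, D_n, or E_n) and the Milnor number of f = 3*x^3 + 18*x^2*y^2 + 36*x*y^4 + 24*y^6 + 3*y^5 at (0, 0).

The Hessian of f at 0 is [[0, 0], [0, 0]] with rank 0, so corank 2. A Groebner basis of the Jacobian ideal J(f) in C{x,y} is {y^4, x^3, x^2/4 + x*y^2}; counting standard monomials gives mu = 8. Corank 2; j^3 = 3*x^3 is a perfect cube, so E-series; the 5-jet and mu = 8 give E_8.

Type E8, Milnor number mu = 8.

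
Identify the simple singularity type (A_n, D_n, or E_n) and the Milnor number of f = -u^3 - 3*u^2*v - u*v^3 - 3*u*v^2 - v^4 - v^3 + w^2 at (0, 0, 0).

Type E_{7}, Milnor number mu = 7.

The Hessian of f at 0 has rank 1. Corank 2; j^3 = -(u + v)^3 is a perfect cube, so E-series; the 4-jet and mu = 7 give E_7.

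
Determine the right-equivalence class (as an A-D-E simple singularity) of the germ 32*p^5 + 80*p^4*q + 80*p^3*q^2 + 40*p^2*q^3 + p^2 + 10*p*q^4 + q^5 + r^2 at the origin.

A4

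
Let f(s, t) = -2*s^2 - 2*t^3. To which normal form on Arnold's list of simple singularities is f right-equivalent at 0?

A_2

The Hessian of f at 0 has rank 1. Corank 1: A-series; mu = 2 gives A_2.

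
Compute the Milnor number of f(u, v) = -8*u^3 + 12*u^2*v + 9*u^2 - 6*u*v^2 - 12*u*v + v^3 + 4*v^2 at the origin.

2

The Hessian of f at 0 is [[18, -12], [-12, 8]] with rank 1, so corank 1. A Groebner basis of the Jacobian ideal J(f) in C{u,v} is {v^2, u - 2*v/3}; counting standard monomials gives mu = 2. Corank 1: A-series; mu = 2 gives A_2.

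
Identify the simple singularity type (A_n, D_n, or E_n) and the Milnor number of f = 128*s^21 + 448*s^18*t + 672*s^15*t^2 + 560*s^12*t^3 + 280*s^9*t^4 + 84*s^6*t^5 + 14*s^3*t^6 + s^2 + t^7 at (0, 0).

The Hessian of f at 0 has rank 1. Corank 1: A-series; mu = 6 gives A_6.

Type A6, Milnor number mu = 6.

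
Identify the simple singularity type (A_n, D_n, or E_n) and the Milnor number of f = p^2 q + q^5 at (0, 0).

The Hessian of f at 0 has rank 0. Corank 2; j^3 = p^2*q has shape L^2 M (L != M), so D-series; mu = 6 gives D_6.

Type D_6, Milnor number mu = 6.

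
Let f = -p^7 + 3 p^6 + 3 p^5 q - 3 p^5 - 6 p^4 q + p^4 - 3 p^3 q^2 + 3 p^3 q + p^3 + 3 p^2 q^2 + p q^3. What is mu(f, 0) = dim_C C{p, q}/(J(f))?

The Hessian of f at 0 is [[0, 0], [0, 0]] with rank 0, so corank 2. A Groebner basis of the Jacobian ideal J(f) in C{p,q} is {3*p^2 + q^4 + q^3, p^3, p^2*q - p^2 - q^3/3, 2*p^2 + p*q^2 + 2*q^3/3}; counting standard monomials gives mu = 7. Corank 2; j^3 = p^3 is a perfect cube, so E-series; the 4-jet and mu = 7 give E_7.

7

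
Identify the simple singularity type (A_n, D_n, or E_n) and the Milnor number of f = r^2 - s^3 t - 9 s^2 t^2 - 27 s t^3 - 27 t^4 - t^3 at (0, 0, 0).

The Hessian of f at 0 has rank 1. Corank 2; j^3 = -t^3 is a perfect cube, so E-series; the 4-jet and mu = 7 give E_7.

Type E_{7}, Milnor number mu = 7.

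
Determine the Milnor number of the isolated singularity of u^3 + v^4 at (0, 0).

6

The Hessian of f at 0 has rank 0. Corank 2; j^3 = u^3 is a perfect cube, so E-series; the 4-jet and mu = 6 give E_6.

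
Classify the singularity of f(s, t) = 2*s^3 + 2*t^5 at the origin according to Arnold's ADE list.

E_8

The Hessian of f at 0 is [[0, 0], [0, 0]] with rank 0, so corank 2. A Groebner basis of the Jacobian ideal J(f) in C{s,t} is {t^4, s^2}; counting standard monomials gives mu = 8. Corank 2; j^3 = 2*s^3 is a perfect cube, so E-series; the 5-jet and mu = 8 give E_8.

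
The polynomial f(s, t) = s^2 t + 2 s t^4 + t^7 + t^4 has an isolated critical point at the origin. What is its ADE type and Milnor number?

Type D_5, Milnor number mu = 5.

The Hessian of f at 0 is [[0, 0], [0, 0]] with rank 0, so corank 2. A Groebner basis of the Jacobian ideal J(f) in C{s,t} is {s^3, s^2/4 + t^3, s*t}; counting standard monomials gives mu = 5. Corank 2; j^3 = s^2*t has shape L^2 M (L != M), so D-series; mu = 5 gives D_5.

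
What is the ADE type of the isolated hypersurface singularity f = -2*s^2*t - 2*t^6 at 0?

The Hessian of f at 0 is [[0, 0], [0, 0]] with rank 0, so corank 2. A Groebner basis of the Jacobian ideal J(f) in C{s,t} is {s^2/6 + t^5, s^3, s*t}; counting standard monomials gives mu = 7. Corank 2; j^3 = -2*s^2*t has shape L^2 M (L != M), so D-series; mu = 7 gives D_7.

D_7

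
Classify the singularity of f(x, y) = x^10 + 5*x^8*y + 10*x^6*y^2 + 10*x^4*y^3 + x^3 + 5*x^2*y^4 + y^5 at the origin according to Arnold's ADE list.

E_8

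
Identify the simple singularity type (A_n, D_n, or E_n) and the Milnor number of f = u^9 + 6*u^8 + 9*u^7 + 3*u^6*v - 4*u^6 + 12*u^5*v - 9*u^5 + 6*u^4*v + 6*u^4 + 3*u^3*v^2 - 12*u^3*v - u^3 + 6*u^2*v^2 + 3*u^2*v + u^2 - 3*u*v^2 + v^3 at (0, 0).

The Hessian of f at 0 is [[2, 0], [0, 0]] with rank 1, so corank 1. A Groebner basis of the Jacobian ideal J(f) in C{u,v} is {v^2, u}; counting standard monomials gives mu = 2. Corank 1: A-series; mu = 2 gives A_2.

Type A2, Milnor number mu = 2.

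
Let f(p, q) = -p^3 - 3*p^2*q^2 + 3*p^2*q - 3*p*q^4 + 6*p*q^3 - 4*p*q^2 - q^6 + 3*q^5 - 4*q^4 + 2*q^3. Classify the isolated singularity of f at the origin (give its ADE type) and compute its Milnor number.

The Hessian of f at 0 has rank 0. Corank 2; j^3 = -(p - q)*(p^2 - 2*p*q + 2*q^2) splits into three distinct lines over C (the quadratic factor has nonzero discriminant), so D_4.

Type D_4, Milnor number mu = 4.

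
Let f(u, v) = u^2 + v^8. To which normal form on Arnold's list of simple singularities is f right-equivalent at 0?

The Hessian of f at 0 has rank 1. Corank 1: A-series; mu = 7 gives A_7.

A_7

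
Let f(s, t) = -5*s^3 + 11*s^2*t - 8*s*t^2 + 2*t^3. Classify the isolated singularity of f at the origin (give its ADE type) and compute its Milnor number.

Type D4, Milnor number mu = 4.

The Hessian of f at 0 is [[0, 0], [0, 0]] with rank 0, so corank 2. A Groebner basis of the Jacobian ideal J(f) in C{s,t} is {t^3, s^2 + 2*t^2, s*t + t^2}; counting standard monomials gives mu = 4. Corank 2; j^3 = -(s - t)*(5*s^2 - 6*s*t + 2*t^2) splits into three distinct lines over C (the quadratic factor has nonzero discriminant), so D_4.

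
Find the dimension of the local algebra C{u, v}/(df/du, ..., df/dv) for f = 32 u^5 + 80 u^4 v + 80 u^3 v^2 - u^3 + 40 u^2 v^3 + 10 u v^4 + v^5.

8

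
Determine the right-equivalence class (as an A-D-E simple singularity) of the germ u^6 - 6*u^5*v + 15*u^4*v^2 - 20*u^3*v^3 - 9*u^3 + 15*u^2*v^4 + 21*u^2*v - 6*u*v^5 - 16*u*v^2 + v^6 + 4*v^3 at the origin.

D_{7}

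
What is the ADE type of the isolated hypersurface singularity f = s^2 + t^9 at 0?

A8

The Hessian of f at 0 has rank 1. Corank 1: A-series; mu = 8 gives A_8.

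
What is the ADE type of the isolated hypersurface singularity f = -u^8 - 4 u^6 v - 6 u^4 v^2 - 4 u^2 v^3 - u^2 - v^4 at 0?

A3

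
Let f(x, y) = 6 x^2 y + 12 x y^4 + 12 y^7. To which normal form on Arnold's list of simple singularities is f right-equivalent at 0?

D_{8}

The Hessian of f at 0 has rank 0. Corank 2; j^3 = 6*x^2*y has shape L^2 M (L != M), so D-series; mu = 8 gives D_8.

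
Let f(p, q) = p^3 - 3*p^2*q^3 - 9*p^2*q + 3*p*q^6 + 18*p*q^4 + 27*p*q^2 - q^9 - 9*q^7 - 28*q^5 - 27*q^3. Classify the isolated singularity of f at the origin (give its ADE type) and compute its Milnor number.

Type E_{8}, Milnor number mu = 8.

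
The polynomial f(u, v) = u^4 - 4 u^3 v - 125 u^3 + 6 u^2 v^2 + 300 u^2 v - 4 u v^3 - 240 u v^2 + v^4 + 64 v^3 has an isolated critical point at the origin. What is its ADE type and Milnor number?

Type E_6, Milnor number mu = 6.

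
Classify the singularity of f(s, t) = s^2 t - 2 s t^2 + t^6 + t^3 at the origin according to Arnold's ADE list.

D_{7}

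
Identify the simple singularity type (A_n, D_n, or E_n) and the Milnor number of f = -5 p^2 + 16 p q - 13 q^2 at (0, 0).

Type A1, Milnor number mu = 1.

The Hessian of f at 0 has rank 2. Corank 0: nondegenerate Morse point, so A_1.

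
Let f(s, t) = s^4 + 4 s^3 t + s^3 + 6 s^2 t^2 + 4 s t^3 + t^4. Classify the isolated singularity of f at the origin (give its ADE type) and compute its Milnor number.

The Hessian of f at 0 is [[0, 0], [0, 0]] with rank 0, so corank 2. A Groebner basis of the Jacobian ideal J(f) in C{s,t} is {t^4, s*t^2 + t^3/3, s^2}; counting standard monomials gives mu = 6. Corank 2; j^3 = s^3 is a perfect cube, so E-series; the 4-jet and mu = 6 give E_6.

Type E_{6}, Milnor number mu = 6.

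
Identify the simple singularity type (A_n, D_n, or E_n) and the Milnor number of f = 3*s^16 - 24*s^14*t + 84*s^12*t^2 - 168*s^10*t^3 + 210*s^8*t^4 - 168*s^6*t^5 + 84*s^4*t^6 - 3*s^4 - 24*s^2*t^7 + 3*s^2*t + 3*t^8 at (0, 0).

The Hessian of f at 0 is [[0, 0], [0, 0]] with rank 0, so corank 2. A Groebner basis of the Jacobian ideal J(f) in C{s,t} is {s^2/8 + t^7, s^3, s*t}; counting standard monomials gives mu = 9. Corank 2; j^3 = 3*s^2*t has shape L^2 M (L != M), so D-series; mu = 9 gives D_9.

Type D_9, Milnor number mu = 9.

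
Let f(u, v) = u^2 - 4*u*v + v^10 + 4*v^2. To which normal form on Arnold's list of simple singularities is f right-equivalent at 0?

A_9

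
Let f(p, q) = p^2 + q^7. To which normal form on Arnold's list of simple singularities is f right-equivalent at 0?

The Hessian of f at 0 has rank 1. Corank 1: A-series; mu = 6 gives A_6.

A_{6}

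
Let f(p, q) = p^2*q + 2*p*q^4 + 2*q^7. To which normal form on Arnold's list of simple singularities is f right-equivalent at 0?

The Hessian of f at 0 is [[0, 0], [0, 0]] with rank 0, so corank 2. A Groebner basis of the Jacobian ideal J(f) in C{p,q} is {-p^2/6 + p*q^3, p*q + q^4, p^3, p^2*q}; counting standard monomials gives mu = 8. Corank 2; j^3 = p^2*q has shape L^2 M (L != M), so D-series; mu = 8 gives D_8.

D_{8}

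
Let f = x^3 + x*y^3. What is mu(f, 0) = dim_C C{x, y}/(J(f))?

7

The Hessian of f at 0 is [[0, 0], [0, 0]] with rank 0, so corank 2. A Groebner basis of the Jacobian ideal J(f) in C{x,y} is {x^3, x*y^2, 3*x^2 + y^3}; counting standard monomials gives mu = 7. Corank 2; j^3 = x^3 is a perfect cube, so E-series; the 4-jet and mu = 7 give E_7.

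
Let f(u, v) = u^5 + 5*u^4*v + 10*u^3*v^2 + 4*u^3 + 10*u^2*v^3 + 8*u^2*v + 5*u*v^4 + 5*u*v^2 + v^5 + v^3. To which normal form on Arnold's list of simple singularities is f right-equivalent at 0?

D_6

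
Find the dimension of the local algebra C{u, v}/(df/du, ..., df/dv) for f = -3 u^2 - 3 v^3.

The Hessian of f at 0 has rank 1. Corank 1: A-series; mu = 2 gives A_2.

2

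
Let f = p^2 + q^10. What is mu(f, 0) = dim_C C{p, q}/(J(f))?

9

The Hessian of f at 0 is [[2, 0], [0, 0]] with rank 1, so corank 1. A Groebner basis of the Jacobian ideal J(f) in C{p,q} is {q^9, p}; counting standard monomials gives mu = 9. Corank 1: A-series; mu = 9 gives A_9.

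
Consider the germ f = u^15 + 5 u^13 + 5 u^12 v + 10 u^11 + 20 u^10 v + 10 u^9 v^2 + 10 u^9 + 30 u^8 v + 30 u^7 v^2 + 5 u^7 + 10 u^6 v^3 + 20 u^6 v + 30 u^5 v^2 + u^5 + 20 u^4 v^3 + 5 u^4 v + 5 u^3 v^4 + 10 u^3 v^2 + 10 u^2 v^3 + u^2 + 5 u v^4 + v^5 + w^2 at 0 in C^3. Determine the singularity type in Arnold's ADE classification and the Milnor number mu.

Type A_{4}, Milnor number mu = 4.

The Hessian of f at 0 has rank 2. Corank 1: A-series; mu = 4 gives A_4.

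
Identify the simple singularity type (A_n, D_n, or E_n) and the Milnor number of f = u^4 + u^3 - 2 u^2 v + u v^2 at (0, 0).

The Hessian of f at 0 is [[0, 0], [0, 0]] with rank 0, so corank 2. A Groebner basis of the Jacobian ideal J(f) in C{u,v} is {u*v^2 - u*v/4 + v^2/4, -u*v/4 + v^3 + v^2/4, u^2 - u*v}; counting standard monomials gives mu = 5. Corank 2; j^3 = u*(u - v)^2 has shape L^2 M (L != M), so D-series; mu = 5 gives D_5.

Type D_{5}, Milnor number mu = 5.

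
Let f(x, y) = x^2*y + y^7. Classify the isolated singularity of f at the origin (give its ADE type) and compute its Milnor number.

Type D_{8}, Milnor number mu = 8.

The Hessian of f at 0 is [[0, 0], [0, 0]] with rank 0, so corank 2. A Groebner basis of the Jacobian ideal J(f) in C{x,y} is {x^2/7 + y^6, x^3, x*y}; counting standard monomials gives mu = 8. Corank 2; j^3 = x^2*y has shape L^2 M (L != M), so D-series; mu = 8 gives D_8.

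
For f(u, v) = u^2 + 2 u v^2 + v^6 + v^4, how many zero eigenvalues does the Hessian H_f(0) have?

1

The Hessian at 0 is [[2, 0], [0, 0]] of rank 1; hence corank 1.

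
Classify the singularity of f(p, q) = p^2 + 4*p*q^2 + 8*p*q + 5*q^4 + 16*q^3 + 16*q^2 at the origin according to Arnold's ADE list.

A_{3}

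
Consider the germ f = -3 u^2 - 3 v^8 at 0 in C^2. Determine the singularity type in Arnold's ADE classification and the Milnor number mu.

Type A_{7}, Milnor number mu = 7.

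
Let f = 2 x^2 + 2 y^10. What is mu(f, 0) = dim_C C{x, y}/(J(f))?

9

The Hessian of f at 0 is [[4, 0], [0, 0]] with rank 1, so corank 1. A Groebner basis of the Jacobian ideal J(f) in C{x,y} is {y^9, x}; counting standard monomials gives mu = 9. Corank 1: A-series; mu = 9 gives A_9.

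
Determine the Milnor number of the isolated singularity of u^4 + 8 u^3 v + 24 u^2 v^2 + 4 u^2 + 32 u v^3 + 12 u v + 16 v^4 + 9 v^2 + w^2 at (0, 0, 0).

3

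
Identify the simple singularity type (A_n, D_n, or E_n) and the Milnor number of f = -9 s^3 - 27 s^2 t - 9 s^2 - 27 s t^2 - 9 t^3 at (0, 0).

Type A2, Milnor number mu = 2.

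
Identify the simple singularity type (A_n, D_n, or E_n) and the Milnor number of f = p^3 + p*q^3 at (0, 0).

The Hessian of f at 0 has rank 0. Corank 2; j^3 = p^3 is a perfect cube, so E-series; the 4-jet and mu = 7 give E_7.

Type E_{7}, Milnor number mu = 7.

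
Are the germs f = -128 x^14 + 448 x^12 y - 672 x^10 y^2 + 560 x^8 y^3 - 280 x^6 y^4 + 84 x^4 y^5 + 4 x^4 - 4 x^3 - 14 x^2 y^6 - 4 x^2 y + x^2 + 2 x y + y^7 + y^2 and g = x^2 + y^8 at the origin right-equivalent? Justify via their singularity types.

The Hessian of f at 0 has rank 1. Corank 1: A-series; mu = 6 gives A_6. The Hessian of g at 0 has rank 1. Corank 1: A-series; mu = 7 gives A_7. f is A_6 but g is A_7, hence not right-equivalent.

No.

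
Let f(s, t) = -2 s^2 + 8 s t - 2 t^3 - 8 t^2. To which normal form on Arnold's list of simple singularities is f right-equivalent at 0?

The Hessian of f at 0 has rank 1. Corank 1: A-series; mu = 2 gives A_2.

A_{2}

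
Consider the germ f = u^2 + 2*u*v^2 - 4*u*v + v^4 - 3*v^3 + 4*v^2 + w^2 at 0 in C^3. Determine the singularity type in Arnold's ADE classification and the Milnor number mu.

The Hessian of f at 0 is [[2, -4, 0], [-4, 8, 0], [0, 0, 2]] with rank 2, so corank 1. A Groebner basis of the Jacobian ideal J(f) in C{u,v,w} is {v^2, u - 2*v, w}; counting standard monomials gives mu = 2. Corank 1: A-series; mu = 2 gives A_2.

Type A2, Milnor number mu = 2.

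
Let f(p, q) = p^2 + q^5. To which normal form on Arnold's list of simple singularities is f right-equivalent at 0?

The Hessian of f at 0 has rank 1. Corank 1: A-series; mu = 4 gives A_4.

A4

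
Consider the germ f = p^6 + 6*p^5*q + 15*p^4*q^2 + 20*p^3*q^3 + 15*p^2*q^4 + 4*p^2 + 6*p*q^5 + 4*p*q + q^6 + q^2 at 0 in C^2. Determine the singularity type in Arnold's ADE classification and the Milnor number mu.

The Hessian of f at 0 is [[8, 4], [4, 2]] with rank 1, so corank 1. A Groebner basis of the Jacobian ideal J(f) in C{p,q} is {q^5, p + q/2}; counting standard monomials gives mu = 5. Corank 1: A-series; mu = 5 gives A_5.

Type A_{5}, Milnor number mu = 5.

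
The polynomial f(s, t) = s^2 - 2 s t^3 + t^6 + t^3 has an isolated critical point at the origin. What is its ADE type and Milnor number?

Type A2, Milnor number mu = 2.

The Hessian of f at 0 is [[2, 0], [0, 0]] with rank 1, so corank 1. A Groebner basis of the Jacobian ideal J(f) in C{s,t} is {t^2, s}; counting standard monomials gives mu = 2. Corank 1: A-series; mu = 2 gives A_2.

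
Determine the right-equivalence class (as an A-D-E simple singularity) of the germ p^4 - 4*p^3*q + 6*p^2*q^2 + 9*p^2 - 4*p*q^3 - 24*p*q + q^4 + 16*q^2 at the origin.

The Hessian of f at 0 is [[18, -24], [-24, 32]] with rank 1, so corank 1. A Groebner basis of the Jacobian ideal J(f) in C{p,q} is {q^3, p - 4*q/3}; counting standard monomials gives mu = 3. Corank 1: A-series; mu = 3 gives A_3.

A_3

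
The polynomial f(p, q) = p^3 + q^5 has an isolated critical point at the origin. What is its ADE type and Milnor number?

The Hessian of f at 0 has rank 0. Corank 2; j^3 = p^3 is a perfect cube, so E-series; the 5-jet and mu = 8 give E_8.

Type E8, Milnor number mu = 8.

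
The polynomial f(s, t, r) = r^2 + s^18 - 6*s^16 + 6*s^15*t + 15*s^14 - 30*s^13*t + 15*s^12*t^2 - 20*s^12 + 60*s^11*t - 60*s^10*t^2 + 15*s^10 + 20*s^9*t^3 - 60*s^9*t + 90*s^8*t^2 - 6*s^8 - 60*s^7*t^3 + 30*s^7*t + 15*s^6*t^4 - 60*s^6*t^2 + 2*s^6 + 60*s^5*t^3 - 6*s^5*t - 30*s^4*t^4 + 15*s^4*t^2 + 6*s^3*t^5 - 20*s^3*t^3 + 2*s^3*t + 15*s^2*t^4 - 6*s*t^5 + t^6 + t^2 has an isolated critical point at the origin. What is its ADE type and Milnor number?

The Hessian of f at 0 is [[0, 0, 0], [0, 2, 0], [0, 0, 2]] with rank 2, so corank 1. A Groebner basis of the Jacobian ideal J(f) in C{s,t,r} is {s^3 + t, s^2*t, t^2, r}; counting standard monomials gives mu = 5. Corank 1: A-series; mu = 5 gives A_5.

Type A_{5}, Milnor number mu = 5.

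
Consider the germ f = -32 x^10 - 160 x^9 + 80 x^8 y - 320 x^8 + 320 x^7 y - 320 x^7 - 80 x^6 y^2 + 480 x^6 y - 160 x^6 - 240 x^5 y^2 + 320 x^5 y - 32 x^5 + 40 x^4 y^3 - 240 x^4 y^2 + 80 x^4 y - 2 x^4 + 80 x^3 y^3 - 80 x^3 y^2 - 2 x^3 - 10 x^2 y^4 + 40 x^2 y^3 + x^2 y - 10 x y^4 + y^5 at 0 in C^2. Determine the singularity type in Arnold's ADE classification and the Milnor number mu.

Type D_{6}, Milnor number mu = 6.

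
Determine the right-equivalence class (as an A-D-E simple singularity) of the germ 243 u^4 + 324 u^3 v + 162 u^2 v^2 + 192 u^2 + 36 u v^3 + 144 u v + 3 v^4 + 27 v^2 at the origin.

The Hessian of f at 0 has rank 1. Corank 1: A-series; mu = 3 gives A_3.

A_{3}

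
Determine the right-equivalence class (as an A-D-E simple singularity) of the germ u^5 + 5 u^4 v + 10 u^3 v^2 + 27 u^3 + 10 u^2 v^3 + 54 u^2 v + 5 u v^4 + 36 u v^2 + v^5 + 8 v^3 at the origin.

E8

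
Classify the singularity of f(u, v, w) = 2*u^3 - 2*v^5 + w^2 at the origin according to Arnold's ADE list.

E8

The Hessian of f at 0 has rank 1. Corank 2; j^3 = 2*u^3 is a perfect cube, so E-series; the 5-jet and mu = 8 give E_8.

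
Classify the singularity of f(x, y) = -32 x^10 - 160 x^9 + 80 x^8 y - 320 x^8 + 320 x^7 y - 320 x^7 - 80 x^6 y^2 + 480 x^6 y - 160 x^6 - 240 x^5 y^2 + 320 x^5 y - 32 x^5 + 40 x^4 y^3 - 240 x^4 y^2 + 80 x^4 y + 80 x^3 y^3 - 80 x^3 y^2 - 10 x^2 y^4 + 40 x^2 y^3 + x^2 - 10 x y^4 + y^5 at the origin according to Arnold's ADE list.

A_{4}

The Hessian of f at 0 is [[2, 0], [0, 0]] with rank 1, so corank 1. A Groebner basis of the Jacobian ideal J(f) in C{x,y} is {y^4, x}; counting standard monomials gives mu = 4. Corank 1: A-series; mu = 4 gives A_4.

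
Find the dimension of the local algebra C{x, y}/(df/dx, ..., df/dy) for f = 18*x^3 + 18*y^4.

6

The Hessian of f at 0 has rank 0. Corank 2; j^3 = 18*x^3 is a perfect cube, so E-series; the 4-jet and mu = 6 give E_6.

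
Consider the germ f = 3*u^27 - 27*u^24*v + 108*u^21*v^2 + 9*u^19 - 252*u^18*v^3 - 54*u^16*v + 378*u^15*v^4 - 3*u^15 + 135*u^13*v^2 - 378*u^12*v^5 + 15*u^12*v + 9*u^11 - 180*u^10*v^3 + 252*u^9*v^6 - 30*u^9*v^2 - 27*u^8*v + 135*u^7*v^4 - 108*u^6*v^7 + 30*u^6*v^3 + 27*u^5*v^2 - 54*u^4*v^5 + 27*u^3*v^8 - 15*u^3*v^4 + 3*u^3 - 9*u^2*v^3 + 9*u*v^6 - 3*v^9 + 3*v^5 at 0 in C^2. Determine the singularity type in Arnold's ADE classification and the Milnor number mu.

Type E_{8}, Milnor number mu = 8.

The Hessian of f at 0 has rank 0. Corank 2; j^3 = 3*u^3 is a perfect cube, so E-series; the 5-jet and mu = 8 give E_8.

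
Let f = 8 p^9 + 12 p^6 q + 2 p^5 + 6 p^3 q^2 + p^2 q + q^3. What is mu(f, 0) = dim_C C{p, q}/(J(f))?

4

The Hessian of f at 0 has rank 0. Corank 2; j^3 = q*(p^2 + q^2) splits into three distinct lines over C (the quadratic factor has nonzero discriminant), so D_4.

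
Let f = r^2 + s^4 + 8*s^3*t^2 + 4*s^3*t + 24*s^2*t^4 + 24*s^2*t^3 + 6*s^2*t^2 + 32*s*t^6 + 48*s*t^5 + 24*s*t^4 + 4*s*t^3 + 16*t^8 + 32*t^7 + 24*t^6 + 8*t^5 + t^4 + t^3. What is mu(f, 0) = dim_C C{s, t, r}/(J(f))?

The Hessian of f at 0 has rank 1. Corank 2; j^3 = t^3 is a perfect cube, so E-series; the 4-jet and mu = 6 give E_6.

6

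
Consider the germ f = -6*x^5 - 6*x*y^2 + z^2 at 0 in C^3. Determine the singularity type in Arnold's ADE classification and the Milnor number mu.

Type D_6, Milnor number mu = 6.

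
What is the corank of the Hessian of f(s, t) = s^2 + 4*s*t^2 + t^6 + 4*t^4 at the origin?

Hessian at 0 has rank 1.

1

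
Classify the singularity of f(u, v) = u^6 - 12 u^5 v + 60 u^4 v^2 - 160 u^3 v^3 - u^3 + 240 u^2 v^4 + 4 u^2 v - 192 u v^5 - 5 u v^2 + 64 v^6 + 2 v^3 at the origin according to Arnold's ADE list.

The Hessian of f at 0 has rank 0. Corank 2; j^3 = -(u - 2*v)*(u - v)^2 has shape L^2 M (L != M), so D-series; mu = 7 gives D_7.

D7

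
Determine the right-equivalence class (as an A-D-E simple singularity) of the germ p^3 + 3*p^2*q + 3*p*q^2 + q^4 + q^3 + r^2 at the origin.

E_6

The Hessian of f at 0 is [[0, 0, 0], [0, 0, 0], [0, 0, 2]] with rank 1, so corank 2. A Groebner basis of the Jacobian ideal J(f) in C{p,q,r} is {q^3, p^2 + 2*p*q + q^2, r}; counting standard monomials gives mu = 6. Corank 2; j^3 = (p + q)^3 is a perfect cube, so E-series; the 4-jet and mu = 6 give E_6.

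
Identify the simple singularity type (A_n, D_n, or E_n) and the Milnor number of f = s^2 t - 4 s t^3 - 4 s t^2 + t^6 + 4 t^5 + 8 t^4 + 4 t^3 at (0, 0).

Type D7, Milnor number mu = 7.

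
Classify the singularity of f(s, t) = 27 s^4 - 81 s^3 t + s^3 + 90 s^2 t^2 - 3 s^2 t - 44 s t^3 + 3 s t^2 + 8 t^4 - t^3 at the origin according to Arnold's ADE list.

E7

The Hessian of f at 0 has rank 0. Corank 2; j^3 = (s - t)^3 is a perfect cube, so E-series; the 4-jet and mu = 7 give E_7.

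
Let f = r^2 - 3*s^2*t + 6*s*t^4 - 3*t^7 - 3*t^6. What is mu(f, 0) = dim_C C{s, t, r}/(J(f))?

7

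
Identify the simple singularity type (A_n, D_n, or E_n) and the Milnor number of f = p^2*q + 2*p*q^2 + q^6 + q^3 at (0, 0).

Type D_{7}, Milnor number mu = 7.

The Hessian of f at 0 has rank 0. Corank 2; j^3 = q*(p + q)^2 has shape L^2 M (L != M), so D-series; mu = 7 gives D_7.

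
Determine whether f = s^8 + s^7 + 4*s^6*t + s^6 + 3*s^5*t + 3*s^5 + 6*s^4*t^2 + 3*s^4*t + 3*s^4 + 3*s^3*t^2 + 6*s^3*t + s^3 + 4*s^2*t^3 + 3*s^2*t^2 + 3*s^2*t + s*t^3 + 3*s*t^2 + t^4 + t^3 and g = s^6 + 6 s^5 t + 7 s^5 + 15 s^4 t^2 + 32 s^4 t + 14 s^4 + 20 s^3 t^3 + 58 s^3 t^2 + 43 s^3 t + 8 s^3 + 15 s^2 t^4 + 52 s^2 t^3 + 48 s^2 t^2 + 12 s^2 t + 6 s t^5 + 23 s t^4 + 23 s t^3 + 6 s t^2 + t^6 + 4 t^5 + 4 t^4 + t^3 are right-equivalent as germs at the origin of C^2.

The Hessian of f at 0 has rank 0. Corank 2; j^3 = (s + t)^3 is a perfect cube, so E-series; the 4-jet and mu = 7 give E_7. The Hessian of g at 0 has rank 0. Corank 2; j^3 = (2*s + t)^3 is a perfect cube, so E-series; the 4-jet and mu = 7 give E_7. Both have type E_7, hence right-equivalent.

Yes.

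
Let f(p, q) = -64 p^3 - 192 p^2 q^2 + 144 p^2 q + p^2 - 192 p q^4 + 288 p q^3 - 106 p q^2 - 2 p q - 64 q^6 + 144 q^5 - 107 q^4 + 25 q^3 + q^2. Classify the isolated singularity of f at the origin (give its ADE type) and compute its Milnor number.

The Hessian of f at 0 is [[2, -2], [-2, 2]] with rank 1, so corank 1. A Groebner basis of the Jacobian ideal J(f) in C{p,q} is {q^2, p - q}; counting standard monomials gives mu = 2. Corank 1: A-series; mu = 2 gives A_2.

Type A_{2}, Milnor number mu = 2.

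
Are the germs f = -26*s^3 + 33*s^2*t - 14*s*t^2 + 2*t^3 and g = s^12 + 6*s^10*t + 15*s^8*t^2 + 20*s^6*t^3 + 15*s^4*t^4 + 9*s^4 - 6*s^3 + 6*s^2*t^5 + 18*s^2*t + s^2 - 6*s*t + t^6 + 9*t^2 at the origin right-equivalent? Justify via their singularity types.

No.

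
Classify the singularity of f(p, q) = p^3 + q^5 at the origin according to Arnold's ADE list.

E_{8}

The Hessian of f at 0 has rank 0. Corank 2; j^3 = p^3 is a perfect cube, so E-series; the 5-jet and mu = 8 give E_8.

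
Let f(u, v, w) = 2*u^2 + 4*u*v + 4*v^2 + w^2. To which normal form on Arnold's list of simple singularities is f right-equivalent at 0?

The Hessian of f at 0 has rank 3. Corank 0: nondegenerate Morse point, so A_1.

A1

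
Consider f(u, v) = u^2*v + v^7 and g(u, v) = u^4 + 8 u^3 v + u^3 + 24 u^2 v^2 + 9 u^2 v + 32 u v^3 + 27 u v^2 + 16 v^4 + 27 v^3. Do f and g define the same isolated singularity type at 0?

No.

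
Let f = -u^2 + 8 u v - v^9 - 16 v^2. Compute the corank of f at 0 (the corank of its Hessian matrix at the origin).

Hessian at 0 has rank 1.

1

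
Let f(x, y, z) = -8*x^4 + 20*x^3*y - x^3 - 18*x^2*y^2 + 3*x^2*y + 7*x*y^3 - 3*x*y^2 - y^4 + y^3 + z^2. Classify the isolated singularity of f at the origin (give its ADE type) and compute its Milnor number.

The Hessian of f at 0 has rank 1. Corank 2; j^3 = -(x - y)^3 is a perfect cube, so E-series; the 4-jet and mu = 7 give E_7.

Type E7, Milnor number mu = 7.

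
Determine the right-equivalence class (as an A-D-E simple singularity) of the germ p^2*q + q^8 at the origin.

D9

The Hessian of f at 0 has rank 0. Corank 2; j^3 = p^2*q has shape L^2 M (L != M), so D-series; mu = 9 gives D_9.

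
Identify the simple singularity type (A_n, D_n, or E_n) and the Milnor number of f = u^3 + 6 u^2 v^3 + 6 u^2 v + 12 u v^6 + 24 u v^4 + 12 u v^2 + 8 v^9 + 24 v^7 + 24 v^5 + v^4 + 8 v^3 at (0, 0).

The Hessian of f at 0 is [[0, 0], [0, 0]] with rank 0, so corank 2. A Groebner basis of the Jacobian ideal J(f) in C{u,v} is {v^3, u^2 + 4*u*v + 4*v^2}; counting standard monomials gives mu = 6. Corank 2; j^3 = (u + 2*v)^3 is a perfect cube, so E-series; the 4-jet and mu = 6 give E_6.

Type E_{6}, Milnor number mu = 6.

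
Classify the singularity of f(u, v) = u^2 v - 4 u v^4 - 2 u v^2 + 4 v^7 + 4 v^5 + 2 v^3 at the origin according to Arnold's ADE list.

D_{4}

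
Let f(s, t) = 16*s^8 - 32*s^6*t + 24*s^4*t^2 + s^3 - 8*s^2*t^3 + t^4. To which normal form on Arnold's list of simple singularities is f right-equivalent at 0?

E_6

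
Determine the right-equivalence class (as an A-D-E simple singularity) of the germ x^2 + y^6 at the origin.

A_{5}

The Hessian of f at 0 has rank 1. Corank 1: A-series; mu = 5 gives A_5.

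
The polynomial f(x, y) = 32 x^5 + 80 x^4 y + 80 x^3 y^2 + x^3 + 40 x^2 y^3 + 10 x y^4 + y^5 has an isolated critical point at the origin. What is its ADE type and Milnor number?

Type E_{8}, Milnor number mu = 8.

The Hessian of f at 0 has rank 0. Corank 2; j^3 = x^3 is a perfect cube, so E-series; the 5-jet and mu = 8 give E_8.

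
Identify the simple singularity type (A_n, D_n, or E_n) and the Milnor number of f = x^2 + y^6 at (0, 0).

Type A_{5}, Milnor number mu = 5.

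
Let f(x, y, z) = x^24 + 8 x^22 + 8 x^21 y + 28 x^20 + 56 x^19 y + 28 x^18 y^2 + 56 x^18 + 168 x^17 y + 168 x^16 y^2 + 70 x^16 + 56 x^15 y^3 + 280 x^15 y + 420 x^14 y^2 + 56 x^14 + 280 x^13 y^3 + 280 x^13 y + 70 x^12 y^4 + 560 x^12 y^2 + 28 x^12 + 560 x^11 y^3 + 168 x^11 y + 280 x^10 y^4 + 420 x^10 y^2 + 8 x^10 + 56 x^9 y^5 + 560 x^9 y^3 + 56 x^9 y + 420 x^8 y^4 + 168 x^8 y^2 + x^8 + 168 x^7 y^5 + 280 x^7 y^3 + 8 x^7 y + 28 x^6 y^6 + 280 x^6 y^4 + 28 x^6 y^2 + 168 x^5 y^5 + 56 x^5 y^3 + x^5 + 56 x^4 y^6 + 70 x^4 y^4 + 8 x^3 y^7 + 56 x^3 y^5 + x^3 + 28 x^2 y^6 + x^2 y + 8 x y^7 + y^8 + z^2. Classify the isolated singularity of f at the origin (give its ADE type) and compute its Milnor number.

Type D_{9}, Milnor number mu = 9.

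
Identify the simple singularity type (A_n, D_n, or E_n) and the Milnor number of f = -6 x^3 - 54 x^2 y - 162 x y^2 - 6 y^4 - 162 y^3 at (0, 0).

The Hessian of f at 0 has rank 0. Corank 2; j^3 = -6*(x + 3*y)^3 is a perfect cube, so E-series; the 4-jet and mu = 6 give E_6.

Type E_{6}, Milnor number mu = 6.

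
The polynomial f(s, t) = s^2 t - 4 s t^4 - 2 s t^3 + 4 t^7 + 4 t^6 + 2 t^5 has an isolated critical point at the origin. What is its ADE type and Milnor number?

Type D_{6}, Milnor number mu = 6.

The Hessian of f at 0 is [[0, 0], [0, 0]] with rank 0, so corank 2. A Groebner basis of the Jacobian ideal J(f) in C{s,t} is {s^3, s^2*t, s^2/4 + s*t^2, -s^2/2 - s*t + t^3}; counting standard monomials gives mu = 6. Corank 2; j^3 = s^2*t has shape L^2 M (L != M), so D-series; mu = 6 gives D_6.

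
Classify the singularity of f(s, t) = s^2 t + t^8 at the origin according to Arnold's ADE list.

D_9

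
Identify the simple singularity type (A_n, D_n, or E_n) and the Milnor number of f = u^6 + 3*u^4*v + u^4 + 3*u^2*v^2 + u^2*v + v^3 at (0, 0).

The Hessian of f at 0 has rank 0. Corank 2; j^3 = v*(u^2 + v^2) splits into three distinct lines over C (the quadratic factor has nonzero discriminant), so D_4.

Type D_4, Milnor number mu = 4.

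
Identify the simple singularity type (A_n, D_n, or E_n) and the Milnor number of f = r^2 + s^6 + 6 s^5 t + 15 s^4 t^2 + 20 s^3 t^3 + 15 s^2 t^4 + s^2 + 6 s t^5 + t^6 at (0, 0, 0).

Type A_5, Milnor number mu = 5.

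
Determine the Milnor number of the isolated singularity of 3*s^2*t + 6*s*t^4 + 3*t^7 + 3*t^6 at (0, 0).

7

The Hessian of f at 0 is [[0, 0], [0, 0]] with rank 0, so corank 2. A Groebner basis of the Jacobian ideal J(f) in C{s,t} is {s*t + t^4, s^3, s^2*t, -s^2/6 + s*t^2}; counting standard monomials gives mu = 7. Corank 2; j^3 = 3*s^2*t has shape L^2 M (L != M), so D-series; mu = 7 gives D_7.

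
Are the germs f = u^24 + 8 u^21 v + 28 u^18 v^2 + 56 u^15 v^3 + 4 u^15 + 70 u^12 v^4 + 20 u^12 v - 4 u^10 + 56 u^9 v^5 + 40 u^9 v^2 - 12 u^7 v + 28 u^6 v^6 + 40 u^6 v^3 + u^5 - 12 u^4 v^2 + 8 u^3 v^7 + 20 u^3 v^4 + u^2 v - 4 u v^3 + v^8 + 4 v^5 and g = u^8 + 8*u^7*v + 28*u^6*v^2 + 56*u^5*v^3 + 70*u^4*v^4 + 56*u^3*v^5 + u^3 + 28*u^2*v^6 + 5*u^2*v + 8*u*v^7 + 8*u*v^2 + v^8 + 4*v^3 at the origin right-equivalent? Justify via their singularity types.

Yes.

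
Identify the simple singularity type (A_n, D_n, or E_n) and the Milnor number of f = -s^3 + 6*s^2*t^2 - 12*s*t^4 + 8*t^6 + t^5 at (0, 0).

The Hessian of f at 0 is [[0, 0], [0, 0]] with rank 0, so corank 2. A Groebner basis of the Jacobian ideal J(f) in C{s,t} is {t^4, s^3, -s^2/4 + s*t^2}; counting standard monomials gives mu = 8. Corank 2; j^3 = -s^3 is a perfect cube, so E-series; the 5-jet and mu = 8 give E_8.

Type E_{8}, Milnor number mu = 8.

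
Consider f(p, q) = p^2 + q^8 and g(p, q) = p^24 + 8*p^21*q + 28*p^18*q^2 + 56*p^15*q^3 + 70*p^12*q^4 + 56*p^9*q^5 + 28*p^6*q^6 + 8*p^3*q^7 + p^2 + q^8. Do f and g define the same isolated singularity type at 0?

The Hessian of f at 0 has rank 1. Corank 1: A-series; mu = 7 gives A_7. The Hessian of g at 0 has rank 1. Corank 1: A-series; mu = 7 gives A_7. Both have type A_7, hence right-equivalent.

Yes.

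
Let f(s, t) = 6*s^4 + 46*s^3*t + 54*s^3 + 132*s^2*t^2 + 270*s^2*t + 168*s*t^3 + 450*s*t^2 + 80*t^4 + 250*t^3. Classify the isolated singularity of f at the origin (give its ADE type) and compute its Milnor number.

Type E_{7}, Milnor number mu = 7.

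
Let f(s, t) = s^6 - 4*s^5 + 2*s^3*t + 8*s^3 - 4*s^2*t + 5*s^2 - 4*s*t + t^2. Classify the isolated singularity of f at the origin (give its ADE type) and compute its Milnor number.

Type A_1, Milnor number mu = 1.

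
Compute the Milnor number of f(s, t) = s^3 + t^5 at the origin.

8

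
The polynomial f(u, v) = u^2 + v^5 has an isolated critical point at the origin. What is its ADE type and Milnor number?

The Hessian of f at 0 has rank 1. Corank 1: A-series; mu = 4 gives A_4.

Type A_4, Milnor number mu = 4.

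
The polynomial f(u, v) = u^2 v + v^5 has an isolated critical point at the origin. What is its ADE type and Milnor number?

The Hessian of f at 0 has rank 0. Corank 2; j^3 = u^2*v has shape L^2 M (L != M), so D-series; mu = 6 gives D_6.

Type D6, Milnor number mu = 6.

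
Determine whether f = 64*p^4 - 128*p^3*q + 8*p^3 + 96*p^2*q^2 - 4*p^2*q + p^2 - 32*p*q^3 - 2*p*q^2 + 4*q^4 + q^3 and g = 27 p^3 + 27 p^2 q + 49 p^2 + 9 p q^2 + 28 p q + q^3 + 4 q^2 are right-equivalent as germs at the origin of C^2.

Yes.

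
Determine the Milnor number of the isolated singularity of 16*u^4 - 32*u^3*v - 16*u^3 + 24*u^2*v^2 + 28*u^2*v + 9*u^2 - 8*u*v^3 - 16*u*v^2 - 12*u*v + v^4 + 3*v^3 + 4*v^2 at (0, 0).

The Hessian of f at 0 has rank 1. Corank 1: A-series; mu = 2 gives A_2.

2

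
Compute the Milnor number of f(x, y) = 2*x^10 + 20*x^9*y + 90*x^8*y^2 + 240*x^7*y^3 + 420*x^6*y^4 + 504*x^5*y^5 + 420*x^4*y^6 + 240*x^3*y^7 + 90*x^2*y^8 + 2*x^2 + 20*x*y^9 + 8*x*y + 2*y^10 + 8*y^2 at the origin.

9

The Hessian of f at 0 has rank 1. Corank 1: A-series; mu = 9 gives A_9.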